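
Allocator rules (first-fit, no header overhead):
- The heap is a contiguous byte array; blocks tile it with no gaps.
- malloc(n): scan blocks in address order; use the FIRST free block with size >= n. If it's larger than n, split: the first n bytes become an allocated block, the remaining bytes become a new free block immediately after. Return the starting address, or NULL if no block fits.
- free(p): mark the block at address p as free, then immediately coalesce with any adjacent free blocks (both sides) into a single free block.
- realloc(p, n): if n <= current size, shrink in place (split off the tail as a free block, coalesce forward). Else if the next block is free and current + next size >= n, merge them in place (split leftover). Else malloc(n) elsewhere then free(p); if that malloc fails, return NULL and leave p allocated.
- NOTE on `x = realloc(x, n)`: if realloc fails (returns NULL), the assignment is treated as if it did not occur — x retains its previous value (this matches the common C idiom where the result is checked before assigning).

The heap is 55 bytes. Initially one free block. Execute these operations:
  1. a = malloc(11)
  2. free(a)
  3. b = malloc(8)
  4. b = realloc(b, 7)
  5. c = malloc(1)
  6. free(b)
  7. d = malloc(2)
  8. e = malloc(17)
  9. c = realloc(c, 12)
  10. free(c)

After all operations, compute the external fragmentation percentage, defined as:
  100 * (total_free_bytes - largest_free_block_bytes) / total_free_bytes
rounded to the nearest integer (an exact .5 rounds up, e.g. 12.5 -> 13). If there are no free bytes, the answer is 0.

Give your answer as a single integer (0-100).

Op 1: a = malloc(11) -> a = 0; heap: [0-10 ALLOC][11-54 FREE]
Op 2: free(a) -> (freed a); heap: [0-54 FREE]
Op 3: b = malloc(8) -> b = 0; heap: [0-7 ALLOC][8-54 FREE]
Op 4: b = realloc(b, 7) -> b = 0; heap: [0-6 ALLOC][7-54 FREE]
Op 5: c = malloc(1) -> c = 7; heap: [0-6 ALLOC][7-7 ALLOC][8-54 FREE]
Op 6: free(b) -> (freed b); heap: [0-6 FREE][7-7 ALLOC][8-54 FREE]
Op 7: d = malloc(2) -> d = 0; heap: [0-1 ALLOC][2-6 FREE][7-7 ALLOC][8-54 FREE]
Op 8: e = malloc(17) -> e = 8; heap: [0-1 ALLOC][2-6 FREE][7-7 ALLOC][8-24 ALLOC][25-54 FREE]
Op 9: c = realloc(c, 12) -> c = 25; heap: [0-1 ALLOC][2-7 FREE][8-24 ALLOC][25-36 ALLOC][37-54 FREE]
Op 10: free(c) -> (freed c); heap: [0-1 ALLOC][2-7 FREE][8-24 ALLOC][25-54 FREE]
Free blocks: [6 30] total_free=36 largest=30 -> 100*(36-30)/36 = 600/36 ≈ 16.667 -> rounds to 17

Answer: 17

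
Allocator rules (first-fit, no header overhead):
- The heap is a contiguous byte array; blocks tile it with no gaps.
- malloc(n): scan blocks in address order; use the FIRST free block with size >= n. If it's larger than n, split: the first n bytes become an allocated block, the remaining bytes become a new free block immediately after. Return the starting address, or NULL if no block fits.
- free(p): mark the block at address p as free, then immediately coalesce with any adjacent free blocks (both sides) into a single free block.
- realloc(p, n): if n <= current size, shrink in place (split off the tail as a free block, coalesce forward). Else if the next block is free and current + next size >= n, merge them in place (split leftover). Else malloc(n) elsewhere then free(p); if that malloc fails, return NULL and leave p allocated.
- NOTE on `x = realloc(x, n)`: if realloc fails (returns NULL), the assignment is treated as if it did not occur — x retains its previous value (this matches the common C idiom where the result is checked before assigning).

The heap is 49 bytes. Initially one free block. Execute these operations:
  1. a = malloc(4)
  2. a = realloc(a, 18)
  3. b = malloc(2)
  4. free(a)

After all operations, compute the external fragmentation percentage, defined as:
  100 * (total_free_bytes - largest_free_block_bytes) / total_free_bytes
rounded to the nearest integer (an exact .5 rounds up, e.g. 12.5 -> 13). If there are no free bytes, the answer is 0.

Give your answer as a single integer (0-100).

Answer: 38

Derivation:
Op 1: a = malloc(4) -> a = 0; heap: [0-3 ALLOC][4-48 FREE]
Op 2: a = realloc(a, 18) -> a = 0; heap: [0-17 ALLOC][18-48 FREE]
Op 3: b = malloc(2) -> b = 18; heap: [0-17 ALLOC][18-19 ALLOC][20-48 FREE]
Op 4: free(a) -> (freed a); heap: [0-17 FREE][18-19 ALLOC][20-48 FREE]
Free blocks: [18 29] total_free=47 largest=29 -> 100*(47-29)/47 = 1800/47 ≈ 38.298 -> rounds to 38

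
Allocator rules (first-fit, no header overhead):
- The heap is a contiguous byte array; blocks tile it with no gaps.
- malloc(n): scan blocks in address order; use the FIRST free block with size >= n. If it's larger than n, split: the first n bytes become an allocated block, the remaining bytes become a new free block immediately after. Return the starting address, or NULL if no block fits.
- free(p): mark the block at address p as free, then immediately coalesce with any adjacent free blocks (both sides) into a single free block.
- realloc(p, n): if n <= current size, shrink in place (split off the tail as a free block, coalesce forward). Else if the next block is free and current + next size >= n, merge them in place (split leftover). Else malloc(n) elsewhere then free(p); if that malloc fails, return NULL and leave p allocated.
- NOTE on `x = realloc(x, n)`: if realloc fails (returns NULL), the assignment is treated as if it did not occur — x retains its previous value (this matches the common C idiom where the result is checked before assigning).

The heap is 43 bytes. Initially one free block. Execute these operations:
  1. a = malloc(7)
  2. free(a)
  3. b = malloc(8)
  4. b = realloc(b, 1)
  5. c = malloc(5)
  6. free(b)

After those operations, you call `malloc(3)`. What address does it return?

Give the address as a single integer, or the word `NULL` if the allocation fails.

Answer: 6

Derivation:
Op 1: a = malloc(7) -> a = 0; heap: [0-6 ALLOC][7-42 FREE]
Op 2: free(a) -> (freed a); heap: [0-42 FREE]
Op 3: b = malloc(8) -> b = 0; heap: [0-7 ALLOC][8-42 FREE]
Op 4: b = realloc(b, 1) -> b = 0; heap: [0-0 ALLOC][1-42 FREE]
Op 5: c = malloc(5) -> c = 1; heap: [0-0 ALLOC][1-5 ALLOC][6-42 FREE]
Op 6: free(b) -> (freed b); heap: [0-0 FREE][1-5 ALLOC][6-42 FREE]
malloc(3): first-fit scan over [0-0 FREE][1-5 ALLOC][6-42 FREE] -> 6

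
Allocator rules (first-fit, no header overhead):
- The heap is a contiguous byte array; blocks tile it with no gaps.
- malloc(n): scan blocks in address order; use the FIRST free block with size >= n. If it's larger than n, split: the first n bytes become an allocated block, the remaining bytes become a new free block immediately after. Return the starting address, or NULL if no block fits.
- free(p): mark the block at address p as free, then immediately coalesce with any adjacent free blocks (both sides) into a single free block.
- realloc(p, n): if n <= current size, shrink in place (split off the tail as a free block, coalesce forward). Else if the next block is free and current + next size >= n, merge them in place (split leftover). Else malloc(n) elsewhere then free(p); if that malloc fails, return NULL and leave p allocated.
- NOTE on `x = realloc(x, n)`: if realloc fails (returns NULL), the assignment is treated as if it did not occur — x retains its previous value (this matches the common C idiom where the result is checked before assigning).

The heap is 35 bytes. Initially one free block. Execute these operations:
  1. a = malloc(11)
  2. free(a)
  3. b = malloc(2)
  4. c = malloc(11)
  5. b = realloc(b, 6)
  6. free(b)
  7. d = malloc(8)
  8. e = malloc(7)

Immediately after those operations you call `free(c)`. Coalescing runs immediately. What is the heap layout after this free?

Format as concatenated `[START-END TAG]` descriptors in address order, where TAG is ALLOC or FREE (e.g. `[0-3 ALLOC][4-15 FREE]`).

Answer: [0-12 FREE][13-20 ALLOC][21-27 ALLOC][28-34 FREE]

Derivation:
Op 1: a = malloc(11) -> a = 0; heap: [0-10 ALLOC][11-34 FREE]
Op 2: free(a) -> (freed a); heap: [0-34 FREE]
Op 3: b = malloc(2) -> b = 0; heap: [0-1 ALLOC][2-34 FREE]
Op 4: c = malloc(11) -> c = 2; heap: [0-1 ALLOC][2-12 ALLOC][13-34 FREE]
Op 5: b = realloc(b, 6) -> b = 13; heap: [0-1 FREE][2-12 ALLOC][13-18 ALLOC][19-34 FREE]
Op 6: free(b) -> (freed b); heap: [0-1 FREE][2-12 ALLOC][13-34 FREE]
Op 7: d = malloc(8) -> d = 13; heap: [0-1 FREE][2-12 ALLOC][13-20 ALLOC][21-34 FREE]
Op 8: e = malloc(7) -> e = 21; heap: [0-1 FREE][2-12 ALLOC][13-20 ALLOC][21-27 ALLOC][28-34 FREE]
free(c): c = 2 -> block [2-12 ALLOC]; mark free, coalesce with adjacent free neighbors -> [0-12 FREE][13-20 ALLOC][21-27 ALLOC][28-34 FREE]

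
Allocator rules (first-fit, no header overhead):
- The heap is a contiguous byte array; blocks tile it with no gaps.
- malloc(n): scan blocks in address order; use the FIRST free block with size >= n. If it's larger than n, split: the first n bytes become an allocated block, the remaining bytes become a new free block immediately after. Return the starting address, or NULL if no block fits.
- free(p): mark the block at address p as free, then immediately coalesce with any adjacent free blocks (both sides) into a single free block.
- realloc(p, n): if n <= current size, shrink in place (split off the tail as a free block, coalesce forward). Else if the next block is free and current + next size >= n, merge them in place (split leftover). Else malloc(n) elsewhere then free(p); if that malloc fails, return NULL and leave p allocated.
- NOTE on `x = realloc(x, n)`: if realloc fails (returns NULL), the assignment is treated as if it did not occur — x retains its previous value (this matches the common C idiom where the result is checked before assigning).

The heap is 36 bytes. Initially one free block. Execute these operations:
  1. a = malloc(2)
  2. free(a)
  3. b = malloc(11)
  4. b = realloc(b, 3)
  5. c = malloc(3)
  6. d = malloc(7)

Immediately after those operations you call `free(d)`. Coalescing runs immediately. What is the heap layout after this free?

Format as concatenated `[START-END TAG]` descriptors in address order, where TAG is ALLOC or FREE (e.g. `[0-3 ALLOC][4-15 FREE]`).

Op 1: a = malloc(2) -> a = 0; heap: [0-1 ALLOC][2-35 FREE]
Op 2: free(a) -> (freed a); heap: [0-35 FREE]
Op 3: b = malloc(11) -> b = 0; heap: [0-10 ALLOC][11-35 FREE]
Op 4: b = realloc(b, 3) -> b = 0; heap: [0-2 ALLOC][3-35 FREE]
Op 5: c = malloc(3) -> c = 3; heap: [0-2 ALLOC][3-5 ALLOC][6-35 FREE]
Op 6: d = malloc(7) -> d = 6; heap: [0-2 ALLOC][3-5 ALLOC][6-12 ALLOC][13-35 FREE]
free(d): d = 6 -> block [6-12 ALLOC]; mark free, coalesce with adjacent free neighbors -> [0-2 ALLOC][3-5 ALLOC][6-35 FREE]

Answer: [0-2 ALLOC][3-5 ALLOC][6-35 FREE]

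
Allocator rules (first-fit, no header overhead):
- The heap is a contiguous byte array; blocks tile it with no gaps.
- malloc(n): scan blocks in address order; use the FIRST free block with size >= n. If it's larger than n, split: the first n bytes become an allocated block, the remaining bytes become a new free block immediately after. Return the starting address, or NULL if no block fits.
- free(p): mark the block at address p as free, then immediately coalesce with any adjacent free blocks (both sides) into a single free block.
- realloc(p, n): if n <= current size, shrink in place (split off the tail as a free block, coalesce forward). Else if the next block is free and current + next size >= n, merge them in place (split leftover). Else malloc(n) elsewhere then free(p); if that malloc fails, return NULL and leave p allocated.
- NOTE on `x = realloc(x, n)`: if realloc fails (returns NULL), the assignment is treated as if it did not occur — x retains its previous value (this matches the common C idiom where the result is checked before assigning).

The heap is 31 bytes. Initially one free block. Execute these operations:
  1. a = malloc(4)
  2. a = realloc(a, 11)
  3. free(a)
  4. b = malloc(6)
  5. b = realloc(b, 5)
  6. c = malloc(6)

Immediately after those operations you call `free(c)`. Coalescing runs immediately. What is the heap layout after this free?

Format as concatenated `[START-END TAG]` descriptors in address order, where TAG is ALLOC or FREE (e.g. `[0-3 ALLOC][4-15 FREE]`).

Answer: [0-4 ALLOC][5-30 FREE]

Derivation:
Op 1: a = malloc(4) -> a = 0; heap: [0-3 ALLOC][4-30 FREE]
Op 2: a = realloc(a, 11) -> a = 0; heap: [0-10 ALLOC][11-30 FREE]
Op 3: free(a) -> (freed a); heap: [0-30 FREE]
Op 4: b = malloc(6) -> b = 0; heap: [0-5 ALLOC][6-30 FREE]
Op 5: b = realloc(b, 5) -> b = 0; heap: [0-4 ALLOC][5-30 FREE]
Op 6: c = malloc(6) -> c = 5; heap: [0-4 ALLOC][5-10 ALLOC][11-30 FREE]
free(c): c = 5 -> block [5-10 ALLOC]; mark free, coalesce with adjacent free neighbors -> [0-4 ALLOC][5-30 FREE]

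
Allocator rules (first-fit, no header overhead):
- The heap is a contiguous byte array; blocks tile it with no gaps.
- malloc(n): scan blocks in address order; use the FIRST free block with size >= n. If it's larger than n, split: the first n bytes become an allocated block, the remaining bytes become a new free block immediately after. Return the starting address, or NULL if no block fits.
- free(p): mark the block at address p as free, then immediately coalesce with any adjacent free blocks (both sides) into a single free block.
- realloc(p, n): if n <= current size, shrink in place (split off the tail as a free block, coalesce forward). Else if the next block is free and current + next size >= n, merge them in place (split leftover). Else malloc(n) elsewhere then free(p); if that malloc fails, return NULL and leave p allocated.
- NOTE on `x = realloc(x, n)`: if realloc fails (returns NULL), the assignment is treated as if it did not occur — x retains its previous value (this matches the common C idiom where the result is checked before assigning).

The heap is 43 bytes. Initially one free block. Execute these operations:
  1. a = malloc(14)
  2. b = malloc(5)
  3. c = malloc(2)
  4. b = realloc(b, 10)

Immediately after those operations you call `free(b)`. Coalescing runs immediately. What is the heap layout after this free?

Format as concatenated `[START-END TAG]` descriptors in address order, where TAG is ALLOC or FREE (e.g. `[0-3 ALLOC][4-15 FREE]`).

Answer: [0-13 ALLOC][14-18 FREE][19-20 ALLOC][21-42 FREE]

Derivation:
Op 1: a = malloc(14) -> a = 0; heap: [0-13 ALLOC][14-42 FREE]
Op 2: b = malloc(5) -> b = 14; heap: [0-13 ALLOC][14-18 ALLOC][19-42 FREE]
Op 3: c = malloc(2) -> c = 19; heap: [0-13 ALLOC][14-18 ALLOC][19-20 ALLOC][21-42 FREE]
Op 4: b = realloc(b, 10) -> b = 21; heap: [0-13 ALLOC][14-18 FREE][19-20 ALLOC][21-30 ALLOC][31-42 FREE]
free(b): b = 21 -> block [21-30 ALLOC]; mark free, coalesce with adjacent free neighbors -> [0-13 ALLOC][14-18 FREE][19-20 ALLOC][21-42 FREE]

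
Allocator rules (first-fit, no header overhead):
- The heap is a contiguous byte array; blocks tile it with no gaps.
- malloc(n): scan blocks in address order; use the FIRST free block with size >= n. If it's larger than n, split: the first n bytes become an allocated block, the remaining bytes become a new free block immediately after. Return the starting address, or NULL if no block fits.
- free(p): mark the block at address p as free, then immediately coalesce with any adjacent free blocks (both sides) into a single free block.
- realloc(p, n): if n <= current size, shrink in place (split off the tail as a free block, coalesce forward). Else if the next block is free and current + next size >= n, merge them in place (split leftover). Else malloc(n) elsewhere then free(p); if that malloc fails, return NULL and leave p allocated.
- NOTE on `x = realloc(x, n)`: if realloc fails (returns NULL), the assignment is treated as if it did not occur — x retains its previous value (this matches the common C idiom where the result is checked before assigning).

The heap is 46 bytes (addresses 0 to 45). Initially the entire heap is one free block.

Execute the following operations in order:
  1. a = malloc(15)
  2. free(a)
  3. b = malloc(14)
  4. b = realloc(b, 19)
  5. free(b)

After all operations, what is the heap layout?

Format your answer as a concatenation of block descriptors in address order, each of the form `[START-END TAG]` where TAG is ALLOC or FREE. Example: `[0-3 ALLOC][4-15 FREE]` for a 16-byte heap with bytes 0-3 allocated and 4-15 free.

Answer: [0-45 FREE]

Derivation:
Op 1: a = malloc(15) -> a = 0; heap: [0-14 ALLOC][15-45 FREE]
Op 2: free(a) -> (freed a); heap: [0-45 FREE]
Op 3: b = malloc(14) -> b = 0; heap: [0-13 ALLOC][14-45 FREE]
Op 4: b = realloc(b, 19) -> b = 0; heap: [0-18 ALLOC][19-45 FREE]
Op 5: free(b) -> (freed b); heap: [0-45 FREE]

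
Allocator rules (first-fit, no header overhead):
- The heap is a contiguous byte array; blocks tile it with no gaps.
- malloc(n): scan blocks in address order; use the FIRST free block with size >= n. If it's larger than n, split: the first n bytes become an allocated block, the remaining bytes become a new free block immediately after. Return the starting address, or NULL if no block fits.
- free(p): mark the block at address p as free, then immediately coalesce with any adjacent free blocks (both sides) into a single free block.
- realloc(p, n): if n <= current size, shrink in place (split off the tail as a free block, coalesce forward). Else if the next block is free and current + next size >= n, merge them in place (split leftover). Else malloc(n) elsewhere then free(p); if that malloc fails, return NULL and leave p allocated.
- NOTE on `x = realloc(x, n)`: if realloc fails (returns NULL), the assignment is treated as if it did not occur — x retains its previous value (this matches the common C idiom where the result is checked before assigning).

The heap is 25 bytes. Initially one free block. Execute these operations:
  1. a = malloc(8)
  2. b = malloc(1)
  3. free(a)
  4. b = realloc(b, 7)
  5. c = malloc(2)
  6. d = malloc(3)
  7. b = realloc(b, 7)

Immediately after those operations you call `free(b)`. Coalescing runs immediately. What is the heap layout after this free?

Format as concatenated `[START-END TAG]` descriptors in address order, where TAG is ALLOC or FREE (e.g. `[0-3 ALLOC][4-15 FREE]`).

Op 1: a = malloc(8) -> a = 0; heap: [0-7 ALLOC][8-24 FREE]
Op 2: b = malloc(1) -> b = 8; heap: [0-7 ALLOC][8-8 ALLOC][9-24 FREE]
Op 3: free(a) -> (freed a); heap: [0-7 FREE][8-8 ALLOC][9-24 FREE]
Op 4: b = realloc(b, 7) -> b = 8; heap: [0-7 FREE][8-14 ALLOC][15-24 FREE]
Op 5: c = malloc(2) -> c = 0; heap: [0-1 ALLOC][2-7 FREE][8-14 ALLOC][15-24 FREE]
Op 6: d = malloc(3) -> d = 2; heap: [0-1 ALLOC][2-4 ALLOC][5-7 FREE][8-14 ALLOC][15-24 FREE]
Op 7: b = realloc(b, 7) -> b = 8; heap: [0-1 ALLOC][2-4 ALLOC][5-7 FREE][8-14 ALLOC][15-24 FREE]
free(b): b = 8 -> block [8-14 ALLOC]; mark free, coalesce with adjacent free neighbors -> [0-1 ALLOC][2-4 ALLOC][5-24 FREE]

Answer: [0-1 ALLOC][2-4 ALLOC][5-24 FREE]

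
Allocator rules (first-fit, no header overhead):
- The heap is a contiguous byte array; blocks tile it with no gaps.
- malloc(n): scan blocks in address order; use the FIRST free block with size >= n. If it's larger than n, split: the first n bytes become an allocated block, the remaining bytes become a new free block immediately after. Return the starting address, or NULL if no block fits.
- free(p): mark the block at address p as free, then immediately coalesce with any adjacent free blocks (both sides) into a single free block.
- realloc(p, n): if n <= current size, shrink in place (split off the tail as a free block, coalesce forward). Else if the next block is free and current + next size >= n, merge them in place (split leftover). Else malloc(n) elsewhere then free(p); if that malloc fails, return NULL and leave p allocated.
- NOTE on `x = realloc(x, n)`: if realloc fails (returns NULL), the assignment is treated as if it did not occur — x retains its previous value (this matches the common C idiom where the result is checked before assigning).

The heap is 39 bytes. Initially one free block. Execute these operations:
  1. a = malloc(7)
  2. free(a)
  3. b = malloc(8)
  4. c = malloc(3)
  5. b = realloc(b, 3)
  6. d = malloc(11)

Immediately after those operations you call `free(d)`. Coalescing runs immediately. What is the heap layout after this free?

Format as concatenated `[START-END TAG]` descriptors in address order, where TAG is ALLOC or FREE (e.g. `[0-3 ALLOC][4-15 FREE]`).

Op 1: a = malloc(7) -> a = 0; heap: [0-6 ALLOC][7-38 FREE]
Op 2: free(a) -> (freed a); heap: [0-38 FREE]
Op 3: b = malloc(8) -> b = 0; heap: [0-7 ALLOC][8-38 FREE]
Op 4: c = malloc(3) -> c = 8; heap: [0-7 ALLOC][8-10 ALLOC][11-38 FREE]
Op 5: b = realloc(b, 3) -> b = 0; heap: [0-2 ALLOC][3-7 FREE][8-10 ALLOC][11-38 FREE]
Op 6: d = malloc(11) -> d = 11; heap: [0-2 ALLOC][3-7 FREE][8-10 ALLOC][11-21 ALLOC][22-38 FREE]
free(d): d = 11 -> block [11-21 ALLOC]; mark free, coalesce with adjacent free neighbors -> [0-2 ALLOC][3-7 FREE][8-10 ALLOC][11-38 FREE]

Answer: [0-2 ALLOC][3-7 FREE][8-10 ALLOC][11-38 FREE]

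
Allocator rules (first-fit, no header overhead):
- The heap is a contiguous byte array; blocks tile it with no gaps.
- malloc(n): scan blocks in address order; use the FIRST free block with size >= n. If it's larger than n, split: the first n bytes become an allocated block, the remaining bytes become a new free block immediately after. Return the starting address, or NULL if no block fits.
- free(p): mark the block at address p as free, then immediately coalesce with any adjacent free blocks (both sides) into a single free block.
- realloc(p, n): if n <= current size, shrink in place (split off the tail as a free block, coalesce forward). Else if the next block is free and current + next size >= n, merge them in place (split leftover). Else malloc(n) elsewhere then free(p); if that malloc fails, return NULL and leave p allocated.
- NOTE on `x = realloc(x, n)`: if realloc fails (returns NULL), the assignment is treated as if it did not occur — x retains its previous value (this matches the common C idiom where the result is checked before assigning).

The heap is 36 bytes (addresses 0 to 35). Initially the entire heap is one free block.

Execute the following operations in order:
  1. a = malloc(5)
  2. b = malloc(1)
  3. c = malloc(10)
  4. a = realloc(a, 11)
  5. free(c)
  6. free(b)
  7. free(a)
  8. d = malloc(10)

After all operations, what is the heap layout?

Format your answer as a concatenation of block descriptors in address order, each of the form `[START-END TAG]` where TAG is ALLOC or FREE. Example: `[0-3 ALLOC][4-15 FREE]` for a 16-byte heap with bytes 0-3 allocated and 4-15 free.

Op 1: a = malloc(5) -> a = 0; heap: [0-4 ALLOC][5-35 FREE]
Op 2: b = malloc(1) -> b = 5; heap: [0-4 ALLOC][5-5 ALLOC][6-35 FREE]
Op 3: c = malloc(10) -> c = 6; heap: [0-4 ALLOC][5-5 ALLOC][6-15 ALLOC][16-35 FREE]
Op 4: a = realloc(a, 11) -> a = 16; heap: [0-4 FREE][5-5 ALLOC][6-15 ALLOC][16-26 ALLOC][27-35 FREE]
Op 5: free(c) -> (freed c); heap: [0-4 FREE][5-5 ALLOC][6-15 FREE][16-26 ALLOC][27-35 FREE]
Op 6: free(b) -> (freed b); heap: [0-15 FREE][16-26 ALLOC][27-35 FREE]
Op 7: free(a) -> (freed a); heap: [0-35 FREE]
Op 8: d = malloc(10) -> d = 0; heap: [0-9 ALLOC][10-35 FREE]

Answer: [0-9 ALLOC][10-35 FREE]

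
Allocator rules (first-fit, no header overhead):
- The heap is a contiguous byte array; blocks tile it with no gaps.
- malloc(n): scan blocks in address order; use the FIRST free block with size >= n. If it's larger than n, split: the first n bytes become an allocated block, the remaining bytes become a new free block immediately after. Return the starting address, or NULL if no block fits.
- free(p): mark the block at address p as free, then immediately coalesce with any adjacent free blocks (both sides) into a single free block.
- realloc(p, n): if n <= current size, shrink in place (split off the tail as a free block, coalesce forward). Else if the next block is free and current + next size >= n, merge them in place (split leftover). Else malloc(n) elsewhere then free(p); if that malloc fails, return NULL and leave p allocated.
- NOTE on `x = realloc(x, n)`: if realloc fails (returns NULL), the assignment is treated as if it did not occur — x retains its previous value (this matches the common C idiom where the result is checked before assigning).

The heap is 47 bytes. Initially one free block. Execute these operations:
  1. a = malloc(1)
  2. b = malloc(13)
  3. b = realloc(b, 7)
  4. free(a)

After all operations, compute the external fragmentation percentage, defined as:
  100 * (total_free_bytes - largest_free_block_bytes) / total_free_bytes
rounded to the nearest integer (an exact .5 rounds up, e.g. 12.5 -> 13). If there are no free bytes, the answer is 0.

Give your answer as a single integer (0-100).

Op 1: a = malloc(1) -> a = 0; heap: [0-0 ALLOC][1-46 FREE]
Op 2: b = malloc(13) -> b = 1; heap: [0-0 ALLOC][1-13 ALLOC][14-46 FREE]
Op 3: b = realloc(b, 7) -> b = 1; heap: [0-0 ALLOC][1-7 ALLOC][8-46 FREE]
Op 4: free(a) -> (freed a); heap: [0-0 FREE][1-7 ALLOC][8-46 FREE]
Free blocks: [1 39] total_free=40 largest=39 -> 100*(40-39)/40 = 100/40 = 2.5 -> rounds to 3

Answer: 3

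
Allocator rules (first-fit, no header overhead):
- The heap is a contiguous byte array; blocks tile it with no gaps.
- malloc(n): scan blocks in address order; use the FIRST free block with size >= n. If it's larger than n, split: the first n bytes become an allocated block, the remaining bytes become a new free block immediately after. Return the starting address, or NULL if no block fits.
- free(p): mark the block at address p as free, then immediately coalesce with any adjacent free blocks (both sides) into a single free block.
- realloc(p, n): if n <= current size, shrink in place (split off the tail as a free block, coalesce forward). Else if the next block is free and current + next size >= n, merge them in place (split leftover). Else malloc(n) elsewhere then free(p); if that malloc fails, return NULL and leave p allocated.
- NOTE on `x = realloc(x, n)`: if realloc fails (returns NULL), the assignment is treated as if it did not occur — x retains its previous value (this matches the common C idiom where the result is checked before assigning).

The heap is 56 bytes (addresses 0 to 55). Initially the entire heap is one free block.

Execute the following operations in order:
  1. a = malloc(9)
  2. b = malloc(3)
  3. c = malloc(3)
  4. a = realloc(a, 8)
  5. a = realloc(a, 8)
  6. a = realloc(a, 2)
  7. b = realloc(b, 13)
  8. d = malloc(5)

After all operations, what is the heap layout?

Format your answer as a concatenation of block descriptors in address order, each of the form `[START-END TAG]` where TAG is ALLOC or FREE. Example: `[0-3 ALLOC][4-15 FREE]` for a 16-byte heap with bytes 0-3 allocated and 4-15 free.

Op 1: a = malloc(9) -> a = 0; heap: [0-8 ALLOC][9-55 FREE]
Op 2: b = malloc(3) -> b = 9; heap: [0-8 ALLOC][9-11 ALLOC][12-55 FREE]
Op 3: c = malloc(3) -> c = 12; heap: [0-8 ALLOC][9-11 ALLOC][12-14 ALLOC][15-55 FREE]
Op 4: a = realloc(a, 8) -> a = 0; heap: [0-7 ALLOC][8-8 FREE][9-11 ALLOC][12-14 ALLOC][15-55 FREE]
Op 5: a = realloc(a, 8) -> a = 0; heap: [0-7 ALLOC][8-8 FREE][9-11 ALLOC][12-14 ALLOC][15-55 FREE]
Op 6: a = realloc(a, 2) -> a = 0; heap: [0-1 ALLOC][2-8 FREE][9-11 ALLOC][12-14 ALLOC][15-55 FREE]
Op 7: b = realloc(b, 13) -> b = 15; heap: [0-1 ALLOC][2-11 FREE][12-14 ALLOC][15-27 ALLOC][28-55 FREE]
Op 8: d = malloc(5) -> d = 2; heap: [0-1 ALLOC][2-6 ALLOC][7-11 FREE][12-14 ALLOC][15-27 ALLOC][28-55 FREE]

Answer: [0-1 ALLOC][2-6 ALLOC][7-11 FREE][12-14 ALLOC][15-27 ALLOC][28-55 FREE]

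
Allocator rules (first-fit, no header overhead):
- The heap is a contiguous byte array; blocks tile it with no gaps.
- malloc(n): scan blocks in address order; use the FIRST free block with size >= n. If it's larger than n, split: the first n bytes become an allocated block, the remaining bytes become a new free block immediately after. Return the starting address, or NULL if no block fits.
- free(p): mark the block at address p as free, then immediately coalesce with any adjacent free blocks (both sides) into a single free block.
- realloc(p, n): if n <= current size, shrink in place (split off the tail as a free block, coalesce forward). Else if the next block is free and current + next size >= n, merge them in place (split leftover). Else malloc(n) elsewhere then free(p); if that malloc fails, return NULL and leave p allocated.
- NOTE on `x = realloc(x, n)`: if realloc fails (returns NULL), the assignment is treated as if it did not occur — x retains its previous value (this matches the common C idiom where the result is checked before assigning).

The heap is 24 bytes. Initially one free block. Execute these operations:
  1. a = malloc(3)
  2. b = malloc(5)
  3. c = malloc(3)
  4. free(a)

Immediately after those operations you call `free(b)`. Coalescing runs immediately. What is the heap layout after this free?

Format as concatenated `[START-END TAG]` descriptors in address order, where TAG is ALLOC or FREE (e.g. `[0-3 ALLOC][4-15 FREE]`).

Op 1: a = malloc(3) -> a = 0; heap: [0-2 ALLOC][3-23 FREE]
Op 2: b = malloc(5) -> b = 3; heap: [0-2 ALLOC][3-7 ALLOC][8-23 FREE]
Op 3: c = malloc(3) -> c = 8; heap: [0-2 ALLOC][3-7 ALLOC][8-10 ALLOC][11-23 FREE]
Op 4: free(a) -> (freed a); heap: [0-2 FREE][3-7 ALLOC][8-10 ALLOC][11-23 FREE]
free(b): b = 3 -> block [3-7 ALLOC]; mark free, coalesce with adjacent free neighbors -> [0-7 FREE][8-10 ALLOC][11-23 FREE]

Answer: [0-7 FREE][8-10 ALLOC][11-23 FREE]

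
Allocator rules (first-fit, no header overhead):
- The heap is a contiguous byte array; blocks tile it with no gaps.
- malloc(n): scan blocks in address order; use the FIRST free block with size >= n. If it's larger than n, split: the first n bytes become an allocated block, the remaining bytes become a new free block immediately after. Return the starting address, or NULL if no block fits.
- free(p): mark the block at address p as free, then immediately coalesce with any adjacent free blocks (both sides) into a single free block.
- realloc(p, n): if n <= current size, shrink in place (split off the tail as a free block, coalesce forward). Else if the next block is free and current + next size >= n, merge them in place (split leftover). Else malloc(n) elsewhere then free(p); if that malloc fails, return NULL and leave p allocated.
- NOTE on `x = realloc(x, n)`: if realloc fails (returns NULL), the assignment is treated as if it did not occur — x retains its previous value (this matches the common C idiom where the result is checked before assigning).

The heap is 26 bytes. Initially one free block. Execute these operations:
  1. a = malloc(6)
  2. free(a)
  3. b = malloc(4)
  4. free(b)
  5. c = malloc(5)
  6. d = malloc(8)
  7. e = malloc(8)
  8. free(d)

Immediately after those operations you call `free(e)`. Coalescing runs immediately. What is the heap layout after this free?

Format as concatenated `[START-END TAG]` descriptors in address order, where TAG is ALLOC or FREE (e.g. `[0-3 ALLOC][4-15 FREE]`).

Op 1: a = malloc(6) -> a = 0; heap: [0-5 ALLOC][6-25 FREE]
Op 2: free(a) -> (freed a); heap: [0-25 FREE]
Op 3: b = malloc(4) -> b = 0; heap: [0-3 ALLOC][4-25 FREE]
Op 4: free(b) -> (freed b); heap: [0-25 FREE]
Op 5: c = malloc(5) -> c = 0; heap: [0-4 ALLOC][5-25 FREE]
Op 6: d = malloc(8) -> d = 5; heap: [0-4 ALLOC][5-12 ALLOC][13-25 FREE]
Op 7: e = malloc(8) -> e = 13; heap: [0-4 ALLOC][5-12 ALLOC][13-20 ALLOC][21-25 FREE]
Op 8: free(d) -> (freed d); heap: [0-4 ALLOC][5-12 FREE][13-20 ALLOC][21-25 FREE]
free(e): e = 13 -> block [13-20 ALLOC]; mark free, coalesce with adjacent free neighbors -> [0-4 ALLOC][5-25 FREE]

Answer: [0-4 ALLOC][5-25 FREE]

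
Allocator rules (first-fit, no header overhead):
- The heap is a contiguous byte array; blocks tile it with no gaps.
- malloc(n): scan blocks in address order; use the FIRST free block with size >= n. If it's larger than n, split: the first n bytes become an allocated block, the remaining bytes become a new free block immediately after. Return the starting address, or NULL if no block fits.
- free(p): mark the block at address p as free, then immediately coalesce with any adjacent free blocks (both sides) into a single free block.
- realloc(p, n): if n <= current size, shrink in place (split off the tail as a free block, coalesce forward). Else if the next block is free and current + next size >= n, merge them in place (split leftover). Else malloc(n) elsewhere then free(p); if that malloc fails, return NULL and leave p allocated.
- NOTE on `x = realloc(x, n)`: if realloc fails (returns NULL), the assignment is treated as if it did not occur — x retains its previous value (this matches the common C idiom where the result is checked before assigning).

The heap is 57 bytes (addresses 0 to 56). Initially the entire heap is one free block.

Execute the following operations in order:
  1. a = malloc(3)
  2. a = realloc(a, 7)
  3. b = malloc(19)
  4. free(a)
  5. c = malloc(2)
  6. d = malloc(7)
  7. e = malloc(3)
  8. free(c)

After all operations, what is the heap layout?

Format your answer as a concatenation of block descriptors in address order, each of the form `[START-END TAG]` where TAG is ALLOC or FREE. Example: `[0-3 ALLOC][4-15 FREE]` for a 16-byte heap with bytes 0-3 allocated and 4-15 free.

Answer: [0-1 FREE][2-4 ALLOC][5-6 FREE][7-25 ALLOC][26-32 ALLOC][33-56 FREE]

Derivation:
Op 1: a = malloc(3) -> a = 0; heap: [0-2 ALLOC][3-56 FREE]
Op 2: a = realloc(a, 7) -> a = 0; heap: [0-6 ALLOC][7-56 FREE]
Op 3: b = malloc(19) -> b = 7; heap: [0-6 ALLOC][7-25 ALLOC][26-56 FREE]
Op 4: free(a) -> (freed a); heap: [0-6 FREE][7-25 ALLOC][26-56 FREE]
Op 5: c = malloc(2) -> c = 0; heap: [0-1 ALLOC][2-6 FREE][7-25 ALLOC][26-56 FREE]
Op 6: d = malloc(7) -> d = 26; heap: [0-1 ALLOC][2-6 FREE][7-25 ALLOC][26-32 ALLOC][33-56 FREE]
Op 7: e = malloc(3) -> e = 2; heap: [0-1 ALLOC][2-4 ALLOC][5-6 FREE][7-25 ALLOC][26-32 ALLOC][33-56 FREE]
Op 8: free(c) -> (freed c); heap: [0-1 FREE][2-4 ALLOC][5-6 FREE][7-25 ALLOC][26-32 ALLOC][33-56 FREE]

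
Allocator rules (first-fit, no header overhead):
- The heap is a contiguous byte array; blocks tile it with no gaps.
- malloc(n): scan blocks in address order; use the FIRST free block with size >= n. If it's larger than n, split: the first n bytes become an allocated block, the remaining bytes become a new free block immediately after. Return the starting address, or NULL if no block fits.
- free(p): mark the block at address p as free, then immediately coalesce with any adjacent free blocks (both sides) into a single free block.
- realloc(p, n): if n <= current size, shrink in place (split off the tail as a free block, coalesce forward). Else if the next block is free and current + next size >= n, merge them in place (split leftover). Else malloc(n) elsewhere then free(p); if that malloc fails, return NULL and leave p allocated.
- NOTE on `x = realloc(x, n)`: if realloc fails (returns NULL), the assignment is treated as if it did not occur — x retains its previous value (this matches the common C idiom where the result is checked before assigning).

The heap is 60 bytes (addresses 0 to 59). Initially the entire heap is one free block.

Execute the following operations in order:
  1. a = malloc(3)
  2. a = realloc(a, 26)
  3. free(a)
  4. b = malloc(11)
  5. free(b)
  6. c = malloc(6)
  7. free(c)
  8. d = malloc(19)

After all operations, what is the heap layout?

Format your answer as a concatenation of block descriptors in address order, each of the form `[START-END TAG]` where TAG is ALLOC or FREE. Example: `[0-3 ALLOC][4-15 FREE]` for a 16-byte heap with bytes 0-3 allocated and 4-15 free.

Answer: [0-18 ALLOC][19-59 FREE]

Derivation:
Op 1: a = malloc(3) -> a = 0; heap: [0-2 ALLOC][3-59 FREE]
Op 2: a = realloc(a, 26) -> a = 0; heap: [0-25 ALLOC][26-59 FREE]
Op 3: free(a) -> (freed a); heap: [0-59 FREE]
Op 4: b = malloc(11) -> b = 0; heap: [0-10 ALLOC][11-59 FREE]
Op 5: free(b) -> (freed b); heap: [0-59 FREE]
Op 6: c = malloc(6) -> c = 0; heap: [0-5 ALLOC][6-59 FREE]
Op 7: free(c) -> (freed c); heap: [0-59 FREE]
Op 8: d = malloc(19) -> d = 0; heap: [0-18 ALLOC][19-59 FREE]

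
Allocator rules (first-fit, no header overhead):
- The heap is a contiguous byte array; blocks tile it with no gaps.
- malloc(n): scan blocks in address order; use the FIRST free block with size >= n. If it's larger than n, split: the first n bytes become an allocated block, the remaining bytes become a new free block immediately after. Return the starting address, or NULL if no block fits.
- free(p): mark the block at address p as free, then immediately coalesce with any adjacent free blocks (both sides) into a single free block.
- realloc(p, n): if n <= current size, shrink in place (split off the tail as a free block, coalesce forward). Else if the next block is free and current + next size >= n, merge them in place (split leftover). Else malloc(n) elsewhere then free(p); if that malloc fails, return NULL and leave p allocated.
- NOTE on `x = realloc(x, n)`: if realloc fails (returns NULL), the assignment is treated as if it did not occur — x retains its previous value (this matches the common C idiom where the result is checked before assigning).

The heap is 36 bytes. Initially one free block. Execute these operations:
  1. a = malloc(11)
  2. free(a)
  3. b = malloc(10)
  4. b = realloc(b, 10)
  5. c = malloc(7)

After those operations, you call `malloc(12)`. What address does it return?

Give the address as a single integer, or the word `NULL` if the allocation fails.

Answer: 17

Derivation:
Op 1: a = malloc(11) -> a = 0; heap: [0-10 ALLOC][11-35 FREE]
Op 2: free(a) -> (freed a); heap: [0-35 FREE]
Op 3: b = malloc(10) -> b = 0; heap: [0-9 ALLOC][10-35 FREE]
Op 4: b = realloc(b, 10) -> b = 0; heap: [0-9 ALLOC][10-35 FREE]
Op 5: c = malloc(7) -> c = 10; heap: [0-9 ALLOC][10-16 ALLOC][17-35 FREE]
malloc(12): first-fit scan over [0-9 ALLOC][10-16 ALLOC][17-35 FREE] -> 17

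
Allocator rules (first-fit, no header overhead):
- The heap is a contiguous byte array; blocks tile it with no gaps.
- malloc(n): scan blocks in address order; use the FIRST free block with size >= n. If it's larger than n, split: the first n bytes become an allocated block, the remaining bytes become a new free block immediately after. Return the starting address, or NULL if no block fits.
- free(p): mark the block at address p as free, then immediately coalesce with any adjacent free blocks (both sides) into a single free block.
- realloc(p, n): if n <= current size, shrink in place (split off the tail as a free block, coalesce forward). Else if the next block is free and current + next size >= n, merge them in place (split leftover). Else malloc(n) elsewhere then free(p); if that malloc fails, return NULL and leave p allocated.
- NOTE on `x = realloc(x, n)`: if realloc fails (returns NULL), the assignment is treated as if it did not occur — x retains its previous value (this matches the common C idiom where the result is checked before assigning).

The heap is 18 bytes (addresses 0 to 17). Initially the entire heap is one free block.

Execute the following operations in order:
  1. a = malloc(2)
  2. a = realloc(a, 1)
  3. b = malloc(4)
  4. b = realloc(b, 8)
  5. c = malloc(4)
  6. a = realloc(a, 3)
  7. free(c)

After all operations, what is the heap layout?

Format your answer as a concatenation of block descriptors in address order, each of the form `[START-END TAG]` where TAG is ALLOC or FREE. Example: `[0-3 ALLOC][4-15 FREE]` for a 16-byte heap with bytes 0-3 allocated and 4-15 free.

Op 1: a = malloc(2) -> a = 0; heap: [0-1 ALLOC][2-17 FREE]
Op 2: a = realloc(a, 1) -> a = 0; heap: [0-0 ALLOC][1-17 FREE]
Op 3: b = malloc(4) -> b = 1; heap: [0-0 ALLOC][1-4 ALLOC][5-17 FREE]
Op 4: b = realloc(b, 8) -> b = 1; heap: [0-0 ALLOC][1-8 ALLOC][9-17 FREE]
Op 5: c = malloc(4) -> c = 9; heap: [0-0 ALLOC][1-8 ALLOC][9-12 ALLOC][13-17 FREE]
Op 6: a = realloc(a, 3) -> a = 13; heap: [0-0 FREE][1-8 ALLOC][9-12 ALLOC][13-15 ALLOC][16-17 FREE]
Op 7: free(c) -> (freed c); heap: [0-0 FREE][1-8 ALLOC][9-12 FREE][13-15 ALLOC][16-17 FREE]

Answer: [0-0 FREE][1-8 ALLOC][9-12 FREE][13-15 ALLOC][16-17 FREE]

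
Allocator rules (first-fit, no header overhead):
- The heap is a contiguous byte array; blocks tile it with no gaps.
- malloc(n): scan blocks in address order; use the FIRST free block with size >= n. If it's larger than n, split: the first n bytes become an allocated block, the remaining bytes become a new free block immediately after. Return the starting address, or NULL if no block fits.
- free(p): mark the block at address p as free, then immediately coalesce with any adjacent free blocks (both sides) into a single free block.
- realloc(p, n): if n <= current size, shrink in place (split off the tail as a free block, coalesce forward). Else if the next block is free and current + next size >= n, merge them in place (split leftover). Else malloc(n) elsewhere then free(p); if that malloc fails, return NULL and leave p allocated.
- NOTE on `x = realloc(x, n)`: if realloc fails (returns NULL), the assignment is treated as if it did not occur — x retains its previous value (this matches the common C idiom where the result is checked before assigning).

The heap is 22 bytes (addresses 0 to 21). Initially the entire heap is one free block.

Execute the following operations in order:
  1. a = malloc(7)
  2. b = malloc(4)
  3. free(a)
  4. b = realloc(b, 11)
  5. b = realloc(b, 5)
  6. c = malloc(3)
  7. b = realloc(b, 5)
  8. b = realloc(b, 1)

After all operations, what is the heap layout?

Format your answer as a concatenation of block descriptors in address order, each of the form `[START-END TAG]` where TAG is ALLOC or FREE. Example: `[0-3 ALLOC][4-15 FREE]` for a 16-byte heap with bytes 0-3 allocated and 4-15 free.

Answer: [0-2 ALLOC][3-6 FREE][7-7 ALLOC][8-21 FREE]

Derivation:
Op 1: a = malloc(7) -> a = 0; heap: [0-6 ALLOC][7-21 FREE]
Op 2: b = malloc(4) -> b = 7; heap: [0-6 ALLOC][7-10 ALLOC][11-21 FREE]
Op 3: free(a) -> (freed a); heap: [0-6 FREE][7-10 ALLOC][11-21 FREE]
Op 4: b = realloc(b, 11) -> b = 7; heap: [0-6 FREE][7-17 ALLOC][18-21 FREE]
Op 5: b = realloc(b, 5) -> b = 7; heap: [0-6 FREE][7-11 ALLOC][12-21 FREE]
Op 6: c = malloc(3) -> c = 0; heap: [0-2 ALLOC][3-6 FREE][7-11 ALLOC][12-21 FREE]
Op 7: b = realloc(b, 5) -> b = 7; heap: [0-2 ALLOC][3-6 FREE][7-11 ALLOC][12-21 FREE]
Op 8: b = realloc(b, 1) -> b = 7; heap: [0-2 ALLOC][3-6 FREE][7-7 ALLOC][8-21 FREE]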